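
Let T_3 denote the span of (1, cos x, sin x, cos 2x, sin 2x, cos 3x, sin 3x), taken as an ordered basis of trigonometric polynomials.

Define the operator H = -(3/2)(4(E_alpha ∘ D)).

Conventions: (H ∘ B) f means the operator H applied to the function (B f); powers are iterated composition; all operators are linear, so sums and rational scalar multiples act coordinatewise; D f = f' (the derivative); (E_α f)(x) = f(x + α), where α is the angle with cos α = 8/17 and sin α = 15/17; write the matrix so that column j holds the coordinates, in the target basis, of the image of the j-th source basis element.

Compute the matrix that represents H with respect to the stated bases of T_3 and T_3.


the matrix is [[0, 0, 0, 0, 0, 0, 0]; [0, 90/17, -48/17, 0, 0, 0, 0]; [0, 48/17, 90/17, 0, 0, 0, 0]; [0, 0, 0, 2880/289, 1932/289, 0, 0]; [0, 0, 0, -1932/289, 2880/289, 0, 0]; [0, 0, 0, 0, 0, -8910/4913, 87984/4913]; [0, 0, 0, 0, 0, -87984/4913, -8910/4913]] (rows listed top to bottom)

image of 1: 0
image of cos x: (90/17)cos x + (48/17)sin x
image of sin x: -(48/17)cos x + (90/17)sin x
image of cos 2x: (2880/289)cos 2x - (1932/289)sin 2x
image of sin 2x: (1932/289)cos 2x + (2880/289)sin 2x
image of cos 3x: -(8910/4913)cos 3x - (87984/4913)sin 3x
image of sin 3x: (87984/4913)cos 3x - (8910/4913)sin 3x
each image's coordinates form column j of the matrix


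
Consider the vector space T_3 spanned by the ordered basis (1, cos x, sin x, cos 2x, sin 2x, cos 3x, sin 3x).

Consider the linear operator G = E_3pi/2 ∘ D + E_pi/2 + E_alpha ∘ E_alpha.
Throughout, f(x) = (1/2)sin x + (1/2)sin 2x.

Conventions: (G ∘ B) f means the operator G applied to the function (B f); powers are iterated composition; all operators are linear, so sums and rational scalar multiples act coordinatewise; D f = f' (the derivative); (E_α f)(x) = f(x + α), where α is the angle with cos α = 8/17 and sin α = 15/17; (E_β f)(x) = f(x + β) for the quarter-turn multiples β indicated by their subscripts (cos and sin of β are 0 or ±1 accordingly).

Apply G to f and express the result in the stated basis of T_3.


D f = (1/2)cos x + cos 2x
E_3pi/2 D f = (1/2)sin x - cos 2x
E_pi/2 f = (1/2)cos x - (1/2)sin 2x
E_alpha f = (15/34)cos x + (4/17)sin x + (120/289)cos 2x - (161/578)sin 2x
E_alpha E_alpha f = (120/289)cos x - (161/578)sin x - (38640/83521)cos 2x - (31679/167042)sin 2x
(E_3pi/2 ∘ D + E_pi/2 + E_alpha ∘ E_alpha) f = (529/578)cos x + (64/289)sin x - (122161/83521)cos 2x - (57600/83521)sin 2x

the result is g(x) = (529/578)cos x + (64/289)sin x - (122161/83521)cos 2x - (57600/83521)sin 2x


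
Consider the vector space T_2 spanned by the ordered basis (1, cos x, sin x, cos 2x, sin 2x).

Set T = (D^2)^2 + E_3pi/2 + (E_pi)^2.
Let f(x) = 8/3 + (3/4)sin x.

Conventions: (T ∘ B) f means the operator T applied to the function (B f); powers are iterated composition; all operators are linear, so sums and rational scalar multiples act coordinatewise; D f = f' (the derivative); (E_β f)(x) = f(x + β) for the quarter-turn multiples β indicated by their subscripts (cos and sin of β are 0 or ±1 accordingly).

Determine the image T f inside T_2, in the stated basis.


D f = (3/4)cos x
D D f = -(3/4)sin x
D D^2 f = -(3/4)cos x
D D D^2 f = (3/4)sin x
E_3pi/2 f = 8/3 - (3/4)cos x
E_pi f = 8/3 - (3/4)sin x
E_pi E_pi f = 8/3 + (3/4)sin x
((D^2)^2 + E_3pi/2 + (E_pi)^2) f = 16/3 - (3/4)cos x + (3/2)sin x

the image equals g(x) = 16/3 - (3/4)cos x + (3/2)sin x


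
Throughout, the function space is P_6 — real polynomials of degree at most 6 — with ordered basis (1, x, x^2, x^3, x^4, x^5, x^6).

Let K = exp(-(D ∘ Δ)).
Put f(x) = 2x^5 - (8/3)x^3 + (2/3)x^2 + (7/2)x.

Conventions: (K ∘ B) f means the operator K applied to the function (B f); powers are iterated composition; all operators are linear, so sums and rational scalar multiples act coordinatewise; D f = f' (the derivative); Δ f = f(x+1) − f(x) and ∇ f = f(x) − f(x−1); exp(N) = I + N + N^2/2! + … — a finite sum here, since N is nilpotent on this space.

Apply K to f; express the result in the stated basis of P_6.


order-1 term: -40x^3 - 60x^2 - 24x - 10/3
order-2 term: 120x + 120
the series for exp(-(D ∘ Δ)) f terminates at order 2
exp(-(D ∘ Δ)) f = 2x^5 - (128/3)x^3 - (178/3)x^2 + (199/2)x + 350/3

the result is g(x) = 2x^5 - (128/3)x^3 - (178/3)x^2 + (199/2)x + 350/3


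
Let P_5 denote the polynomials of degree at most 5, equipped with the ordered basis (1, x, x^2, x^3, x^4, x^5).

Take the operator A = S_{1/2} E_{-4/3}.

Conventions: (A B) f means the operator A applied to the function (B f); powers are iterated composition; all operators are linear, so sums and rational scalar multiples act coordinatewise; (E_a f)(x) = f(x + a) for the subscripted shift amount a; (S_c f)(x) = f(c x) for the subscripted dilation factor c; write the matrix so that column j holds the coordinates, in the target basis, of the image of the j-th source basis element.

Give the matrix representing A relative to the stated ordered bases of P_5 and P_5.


the matrix is [[1, -4/3, 16/9, -64/27, 256/81, -1024/243]; [0, 1/2, -4/3, 8/3, -128/27, 640/81]; [0, 0, 1/4, -1, 8/3, -160/27]; [0, 0, 0, 1/8, -2/3, 20/9]; [0, 0, 0, 0, 1/16, -5/12]; [0, 0, 0, 0, 0, 1/32]] (rows listed top to bottom)

image of 1: 1
image of x: (1/2)x - 4/3
image of x^2: (1/4)x^2 - (4/3)x + 16/9
image of x^3: (1/8)x^3 - x^2 + (8/3)x - 64/27
image of x^4: (1/16)x^4 - (2/3)x^3 + (8/3)x^2 - (128/27)x + 256/81
image of x^5: (1/32)x^5 - (5/12)x^4 + (20/9)x^3 - (160/27)x^2 + (640/81)x - 1024/243
each image's coordinates form column j of the matrix


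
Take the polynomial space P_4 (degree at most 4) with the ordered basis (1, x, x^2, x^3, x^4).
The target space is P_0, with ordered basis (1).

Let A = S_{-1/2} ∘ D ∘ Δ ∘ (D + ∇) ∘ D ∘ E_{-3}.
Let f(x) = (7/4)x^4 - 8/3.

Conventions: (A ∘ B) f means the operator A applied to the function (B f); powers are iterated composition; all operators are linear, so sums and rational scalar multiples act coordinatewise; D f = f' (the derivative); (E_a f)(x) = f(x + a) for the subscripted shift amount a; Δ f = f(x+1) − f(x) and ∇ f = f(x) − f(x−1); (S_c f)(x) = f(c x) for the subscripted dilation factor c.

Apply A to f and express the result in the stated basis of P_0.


the result is g(x) = 84

E_{-3} f = (7/4)x^4 - 21x^3 + (189/2)x^2 - 189x + 1669/12
D E_{-3} f = 7x^3 - 63x^2 + 189x - 189
D (D ∘ E_{-3}) f = 21x^2 - 126x + 189
∇ (D ∘ E_{-3}) f = 21x^2 - 147x + 259
(D + ∇) (D ∘ E_{-3}) f = 42x^2 - 273x + 448
Δ (D + ∇) (D ∘ E_{-3}) f = 84x - 231
D Δ (D + ∇) (D ∘ E_{-3}) f = 84
S_{-1/2} D Δ (D + ∇) (D ∘ E_{-3}) f = 84


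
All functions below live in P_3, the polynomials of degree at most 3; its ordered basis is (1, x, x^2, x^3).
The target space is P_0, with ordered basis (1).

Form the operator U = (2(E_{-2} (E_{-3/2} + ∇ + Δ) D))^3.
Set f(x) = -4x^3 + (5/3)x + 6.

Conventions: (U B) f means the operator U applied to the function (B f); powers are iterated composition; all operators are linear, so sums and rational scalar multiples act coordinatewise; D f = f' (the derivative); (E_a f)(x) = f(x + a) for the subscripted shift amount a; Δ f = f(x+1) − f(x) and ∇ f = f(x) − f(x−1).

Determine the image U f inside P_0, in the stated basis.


D f = -12x^2 + 5/3
E_{-3/2} D f = -12x^2 + 36x - 76/3
∇ D f = -24x + 12
Δ D f = -24x - 12
(E_{-3/2} + ∇ + Δ) D f = -12x^2 - 12x - 76/3
E_{-2} (E_{-3/2} + ∇ + Δ) D f = -12x^2 + 36x - 148/3
(2(E_{-2} (E_{-3/2} + ∇ + Δ) D)) f = -24x^2 + 72x - 296/3
D (2(E_{-2} (E_{-3/2} + ∇ + Δ) D)) f = -48x + 72
E_{-3/2} D (2(E_{-2} (E_{-3/2} + ∇ + Δ) D)) f = -48x + 144
∇ D (2(E_{-2} (E_{-3/2} + ∇ + Δ) D)) f = -48
Δ D (2(E_{-2} (E_{-3/2} + ∇ + Δ) D)) f = -48
(E_{-3/2} + ∇ + Δ) D (2(E_{-2} (E_{-3/2} + ∇ + Δ) D)) f = -48x + 48
E_{-2} (E_{-3/2} + ∇ + Δ) D (2(E_{-2} (E_{-3/2} + ∇ + Δ) D)) f = -48x + 144
(2(E_{-2} (E_{-3/2} + ∇ + Δ) D)) (2(E_{-2} (E_{-3/2} + ∇ + Δ) D)) f = -96x + 288
D (2(E_{-2} (E_{-3/2} + ∇ + Δ) D)) (2(E_{-2} (E_{-3/2} + ∇ + Δ) D)) f = -96
E_{-3/2} D (2(E_{-2} (E_{-3/2} + ∇ + Δ) D)) (2(E_{-2} (E_{-3/2} + ∇ + Δ) D)) f = -96
∇ D (2(E_{-2} (E_{-3/2} + ∇ + Δ) D)) (2(E_{-2} (E_{-3/2} + ∇ + Δ) D)) f = 0
Δ D (2(E_{-2} (E_{-3/2} + ∇ + Δ) D)) (2(E_{-2} (E_{-3/2} + ∇ + Δ) D)) f = 0
(E_{-3/2} + ∇ + Δ) D (2(E_{-2} (E_{-3/2} + ∇ + Δ) D)) (2(E_{-2} (E_{-3/2} + ∇ + Δ) D)) f = -96
E_{-2} (E_{-3/2} + ∇ + Δ) D (2(E_{-2} (E_{-3/2} + ∇ + Δ) D)) (2(E_{-2} (E_{-3/2} + ∇ + Δ) D)) f = -96
(2(E_{-2} (E_{-3/2} + ∇ + Δ) D)) (2(E_{-2} (E_{-3/2} + ∇ + Δ) D)) (2(E_{-2} (E_{-3/2} + ∇ + Δ) D)) f = -192

the result is g(x) = -192


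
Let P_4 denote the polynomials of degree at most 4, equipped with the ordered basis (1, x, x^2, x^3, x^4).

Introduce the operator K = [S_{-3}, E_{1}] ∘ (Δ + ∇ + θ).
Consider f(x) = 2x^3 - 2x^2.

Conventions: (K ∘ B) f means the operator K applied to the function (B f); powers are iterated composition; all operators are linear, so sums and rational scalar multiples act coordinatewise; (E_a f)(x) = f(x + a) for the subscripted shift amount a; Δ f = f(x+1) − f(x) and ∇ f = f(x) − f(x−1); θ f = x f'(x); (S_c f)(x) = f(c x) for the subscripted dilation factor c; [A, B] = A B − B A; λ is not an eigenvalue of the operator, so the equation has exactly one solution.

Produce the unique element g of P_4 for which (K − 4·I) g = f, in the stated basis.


the result is g(x) = -(1/2)x^3 - 40x^2 + 471x + 933/2

write g with unknown coordinates in the stated basis and equate coefficients in (K − 4·I) g = f
solving from the highest basis element down gives g = -(1/2)x^3 - 40x^2 + 471x + 933/2
check: K g = -162x^2 + 1884x + 1866
so K g − 4·g = 2x^3 - 2x^2 = f ✓


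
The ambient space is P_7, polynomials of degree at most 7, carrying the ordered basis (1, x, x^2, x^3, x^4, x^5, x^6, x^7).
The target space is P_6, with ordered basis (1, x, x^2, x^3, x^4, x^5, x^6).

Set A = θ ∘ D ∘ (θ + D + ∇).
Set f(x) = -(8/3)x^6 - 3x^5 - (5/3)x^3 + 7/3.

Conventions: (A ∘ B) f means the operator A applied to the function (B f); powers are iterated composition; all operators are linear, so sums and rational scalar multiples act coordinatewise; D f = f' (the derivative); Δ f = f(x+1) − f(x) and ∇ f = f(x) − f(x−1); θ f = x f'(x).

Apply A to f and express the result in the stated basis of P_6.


θ f = -16x^6 - 15x^5 - 5x^3
D f = -16x^5 - 15x^4 - 5x^2
∇ f = -16x^5 + 25x^4 - (70/3)x^3 + 5x^2 + 4x - 2
(θ + D + ∇) f = -16x^6 - 47x^5 + 10x^4 - (85/3)x^3 + 4x - 2
D (θ + D + ∇) f = -96x^5 - 235x^4 + 40x^3 - 85x^2 + 4
θ D (θ + D + ∇) f = -480x^5 - 940x^4 + 120x^3 - 170x^2

the image equals g(x) = -480x^5 - 940x^4 + 120x^3 - 170x^2


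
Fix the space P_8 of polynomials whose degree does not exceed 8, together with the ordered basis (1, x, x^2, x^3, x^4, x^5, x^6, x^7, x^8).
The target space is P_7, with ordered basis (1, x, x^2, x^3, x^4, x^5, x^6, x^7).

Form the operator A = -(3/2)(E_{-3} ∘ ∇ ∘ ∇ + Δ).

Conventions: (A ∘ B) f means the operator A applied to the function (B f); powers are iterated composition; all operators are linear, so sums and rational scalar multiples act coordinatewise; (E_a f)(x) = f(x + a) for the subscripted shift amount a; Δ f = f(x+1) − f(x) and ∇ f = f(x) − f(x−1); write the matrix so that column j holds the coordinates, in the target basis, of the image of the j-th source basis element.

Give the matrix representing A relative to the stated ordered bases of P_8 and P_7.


image of 1: 0
image of x: -3/2
image of x^2: -3x - 9/2
image of x^3: -(9/2)x^2 - (27/2)x + 69/2
image of x^4: -6x^3 - 27x^2 + 138x - 585/2
image of x^5: -(15/2)x^4 - 45x^3 + 345x^2 - (2925/2)x + 3957/2
image of x^6: -9x^5 - (135/2)x^4 + 690x^3 - (8775/2)x^2 + 11871x - 24489/2
image of x^7: -(21/2)x^6 - (189/2)x^5 + (2415/2)x^4 - (20475/2)x^3 + (83097/2)x^2 - (171423/2)x + 142629/2
image of x^8: -12x^7 - 126x^6 + 1932x^5 - 20475x^4 + 110796x^3 - 342846x^2 + 570516x - 798345/2
each image's coordinates form column j of the matrix

the matrix is [[0, -3/2, -9/2, 69/2, -585/2, 3957/2, -24489/2, 142629/2, -798345/2]; [0, 0, -3, -27/2, 138, -2925/2, 11871, -171423/2, 570516]; [0, 0, 0, -9/2, -27, 345, -8775/2, 83097/2, -342846]; [0, 0, 0, 0, -6, -45, 690, -20475/2, 110796]; [0, 0, 0, 0, 0, -15/2, -135/2, 2415/2, -20475]; [0, 0, 0, 0, 0, 0, -9, -189/2, 1932]; [0, 0, 0, 0, 0, 0, 0, -21/2, -126]; [0, 0, 0, 0, 0, 0, 0, 0, -12]] (rows listed top to bottom)


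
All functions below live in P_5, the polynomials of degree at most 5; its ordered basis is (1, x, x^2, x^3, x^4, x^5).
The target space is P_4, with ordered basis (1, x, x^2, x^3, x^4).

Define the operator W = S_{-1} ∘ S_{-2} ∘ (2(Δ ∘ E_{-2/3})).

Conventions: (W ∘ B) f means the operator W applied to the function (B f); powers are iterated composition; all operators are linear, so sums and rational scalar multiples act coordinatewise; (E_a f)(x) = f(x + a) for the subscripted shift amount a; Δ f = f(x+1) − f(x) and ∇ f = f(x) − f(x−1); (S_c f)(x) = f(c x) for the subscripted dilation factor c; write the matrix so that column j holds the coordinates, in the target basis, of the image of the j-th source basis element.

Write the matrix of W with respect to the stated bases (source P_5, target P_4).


image of 1: 0
image of x: 2
image of x^2: 8x - 2/3
image of x^3: 24x^2 - 4x + 2/3
image of x^4: 64x^3 - 16x^2 + (16/3)x - 10/27
image of x^5: 160x^4 - (160/3)x^3 + (80/3)x^2 - (100/27)x + 22/81
each image's coordinates form column j of the matrix

the matrix is [[0, 2, -2/3, 2/3, -10/27, 22/81]; [0, 0, 8, -4, 16/3, -100/27]; [0, 0, 0, 24, -16, 80/3]; [0, 0, 0, 0, 64, -160/3]; [0, 0, 0, 0, 0, 160]] (rows listed top to bottom)


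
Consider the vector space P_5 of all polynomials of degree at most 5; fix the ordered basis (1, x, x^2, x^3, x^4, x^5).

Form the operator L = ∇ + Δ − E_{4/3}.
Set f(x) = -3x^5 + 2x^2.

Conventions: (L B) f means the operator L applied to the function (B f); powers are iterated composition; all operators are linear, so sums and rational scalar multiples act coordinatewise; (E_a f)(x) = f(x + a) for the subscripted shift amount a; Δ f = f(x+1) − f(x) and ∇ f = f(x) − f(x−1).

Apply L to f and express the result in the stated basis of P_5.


the image equals g(x) = 3x^5 - 10x^4 + (160/3)x^3 + (82/9)x^2 + (1352/27)x + 250/81

∇ f = -15x^4 + 30x^3 - 30x^2 + 19x - 5
Δ f = -15x^4 - 30x^3 - 30x^2 - 11x - 1
E_{4/3} f = -3x^5 - 20x^4 - (160/3)x^3 - (622/9)x^2 - (1136/27)x - 736/81
(-E_{4/3}) f = 3x^5 + 20x^4 + (160/3)x^3 + (622/9)x^2 + (1136/27)x + 736/81
(∇ + Δ − E_{4/3}) f = 3x^5 - 10x^4 + (160/3)x^3 + (82/9)x^2 + (1352/27)x + 250/81


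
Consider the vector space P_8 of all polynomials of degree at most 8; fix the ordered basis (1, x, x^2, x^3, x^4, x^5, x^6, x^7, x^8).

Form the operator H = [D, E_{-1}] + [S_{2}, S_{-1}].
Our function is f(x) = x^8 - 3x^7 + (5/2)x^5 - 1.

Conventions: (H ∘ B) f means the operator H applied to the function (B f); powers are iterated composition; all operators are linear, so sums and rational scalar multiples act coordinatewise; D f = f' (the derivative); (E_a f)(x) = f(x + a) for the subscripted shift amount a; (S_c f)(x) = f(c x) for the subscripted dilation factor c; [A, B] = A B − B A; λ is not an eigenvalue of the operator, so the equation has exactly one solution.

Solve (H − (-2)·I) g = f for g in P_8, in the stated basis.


g(x) = (1/2)x^8 - (3/2)x^7 + (5/4)x^5 - 1/2

write g with unknown coordinates in the stated basis and equate coefficients in (H − (-2)·I) g = f
solving from the highest basis element down gives g = (1/2)x^8 - (3/2)x^7 + (5/4)x^5 - 1/2
check: H g = 0
so H g − (-2)·g = x^8 - 3x^7 + (5/2)x^5 - 1 = f ✓


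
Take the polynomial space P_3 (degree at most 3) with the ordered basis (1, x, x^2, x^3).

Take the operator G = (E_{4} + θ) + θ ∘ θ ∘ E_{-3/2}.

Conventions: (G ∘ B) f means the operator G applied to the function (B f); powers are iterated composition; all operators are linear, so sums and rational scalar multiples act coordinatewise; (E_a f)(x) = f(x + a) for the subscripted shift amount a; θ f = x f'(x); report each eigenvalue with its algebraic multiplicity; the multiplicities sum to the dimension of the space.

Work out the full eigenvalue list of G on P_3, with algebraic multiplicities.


image of 1: 1
image of x: 3x + 4
image of x^2: 7x^2 + 5x + 16
image of x^3: 13x^3 - 6x^2 + (219/4)x + 64
the matrix is upper triangular; its diagonal is (1, 3, 7, 13)
for a triangular matrix the eigenvalues are the diagonal entries, with algebraic multiplicity their repetition count

λ = 1 (multiplicity 1), λ = 3 (multiplicity 1), λ = 7 (multiplicity 1), λ = 13 (multiplicity 1)


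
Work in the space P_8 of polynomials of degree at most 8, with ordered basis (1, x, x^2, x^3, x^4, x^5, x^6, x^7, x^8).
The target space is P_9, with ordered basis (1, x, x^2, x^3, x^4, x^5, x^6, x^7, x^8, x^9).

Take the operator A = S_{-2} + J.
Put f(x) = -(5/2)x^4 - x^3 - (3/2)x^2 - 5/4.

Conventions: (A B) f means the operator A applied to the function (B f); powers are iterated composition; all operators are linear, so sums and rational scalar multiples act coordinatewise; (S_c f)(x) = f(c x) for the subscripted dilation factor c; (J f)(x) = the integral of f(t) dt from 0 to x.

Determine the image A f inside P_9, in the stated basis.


g(x) = -(1/2)x^5 - (161/4)x^4 + (15/2)x^3 - 6x^2 - (5/4)x - 5/4

S_{-2} f = -40x^4 + 8x^3 - 6x^2 - 5/4
J f = -(1/2)x^5 - (1/4)x^4 - (1/2)x^3 - (5/4)x
(S_{-2} + J) f = -(1/2)x^5 - (161/4)x^4 + (15/2)x^3 - 6x^2 - (5/4)x - 5/4


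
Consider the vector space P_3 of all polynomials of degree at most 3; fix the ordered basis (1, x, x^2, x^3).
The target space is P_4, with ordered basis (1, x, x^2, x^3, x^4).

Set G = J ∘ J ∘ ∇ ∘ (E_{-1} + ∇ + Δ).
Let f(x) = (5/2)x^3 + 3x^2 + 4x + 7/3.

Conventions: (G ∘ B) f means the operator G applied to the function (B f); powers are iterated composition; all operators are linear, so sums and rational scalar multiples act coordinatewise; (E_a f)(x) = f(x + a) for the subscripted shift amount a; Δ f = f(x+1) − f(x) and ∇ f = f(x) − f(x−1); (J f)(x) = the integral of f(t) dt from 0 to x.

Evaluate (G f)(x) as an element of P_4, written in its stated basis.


the image equals g(x) = (5/8)x^4 + (9/4)x^3 + (19/4)x^2

E_{-1} f = (5/2)x^3 - (9/2)x^2 + (11/2)x - 7/6
∇ f = (15/2)x^2 - (3/2)x + 7/2
Δ f = (15/2)x^2 + (27/2)x + 19/2
(E_{-1} + ∇ + Δ) f = (5/2)x^3 + (21/2)x^2 + (35/2)x + 71/6
∇ (E_{-1} + ∇ + Δ) f = (15/2)x^2 + (27/2)x + 19/2
J ∇ (E_{-1} + ∇ + Δ) f = (5/2)x^3 + (27/4)x^2 + (19/2)x
J J ∇ (E_{-1} + ∇ + Δ) f = (5/8)x^4 + (9/4)x^3 + (19/4)x^2


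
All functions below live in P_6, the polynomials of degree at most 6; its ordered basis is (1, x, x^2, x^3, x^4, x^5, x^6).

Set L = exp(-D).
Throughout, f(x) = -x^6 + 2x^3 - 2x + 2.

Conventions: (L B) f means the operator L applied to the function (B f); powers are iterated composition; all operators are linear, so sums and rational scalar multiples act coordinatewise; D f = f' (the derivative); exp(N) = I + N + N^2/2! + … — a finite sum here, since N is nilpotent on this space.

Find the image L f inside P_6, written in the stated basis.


order-1 term: 6x^5 - 6x^2 + 2
order-2 term: -15x^4 + 6x
order-3 term: 20x^3 - 2
order-4 term: -15x^2
order-5 term: 6x
order-6 term: -1
the series for exp(-D) f terminates at order 6
exp(-D) f = -x^6 + 6x^5 - 15x^4 + 22x^3 - 21x^2 + 10x + 1

the result is g(x) = -x^6 + 6x^5 - 15x^4 + 22x^3 - 21x^2 + 10x + 1


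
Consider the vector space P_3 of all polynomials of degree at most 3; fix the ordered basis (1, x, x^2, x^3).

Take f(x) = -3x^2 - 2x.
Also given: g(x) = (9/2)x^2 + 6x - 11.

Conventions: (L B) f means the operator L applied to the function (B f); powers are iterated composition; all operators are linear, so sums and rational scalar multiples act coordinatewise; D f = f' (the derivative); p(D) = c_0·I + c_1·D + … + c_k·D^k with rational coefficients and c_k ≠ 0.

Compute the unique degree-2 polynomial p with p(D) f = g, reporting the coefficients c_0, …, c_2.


c_0 = -3/2, c_1 = -1/2, c_2 = 2

D^0 f = -3x^2 - 2x
D^1 f = -6x - 2
D^2 f = -6
matching coefficients of g against c_0 f + c_1 Df + … from the top degree down determines the c_i
solution: c_0 = -3/2, c_1 = -1/2, c_2 = 2


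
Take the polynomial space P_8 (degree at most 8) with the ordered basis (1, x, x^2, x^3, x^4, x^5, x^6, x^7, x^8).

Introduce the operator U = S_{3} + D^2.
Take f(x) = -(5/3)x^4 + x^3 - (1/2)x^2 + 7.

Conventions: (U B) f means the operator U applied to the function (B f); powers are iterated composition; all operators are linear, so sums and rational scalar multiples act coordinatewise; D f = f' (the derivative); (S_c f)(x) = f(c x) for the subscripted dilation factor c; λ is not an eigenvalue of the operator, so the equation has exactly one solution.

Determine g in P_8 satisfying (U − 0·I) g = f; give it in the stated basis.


write g with unknown coordinates in the stated basis and equate coefficients in (U − 0·I) g = f
solving from the highest basis element down gives g = -(5/243)x^4 + (1/27)x^3 - (41/1458)x^2 - (2/27)x + 5144/729
check: U g = -(5/3)x^4 + x^3 - (1/2)x^2 + 7
so U g − 0·g = -(5/3)x^4 + x^3 - (1/2)x^2 + 7 = f ✓

the image equals g(x) = -(5/243)x^4 + (1/27)x^3 - (41/1458)x^2 - (2/27)x + 5144/729


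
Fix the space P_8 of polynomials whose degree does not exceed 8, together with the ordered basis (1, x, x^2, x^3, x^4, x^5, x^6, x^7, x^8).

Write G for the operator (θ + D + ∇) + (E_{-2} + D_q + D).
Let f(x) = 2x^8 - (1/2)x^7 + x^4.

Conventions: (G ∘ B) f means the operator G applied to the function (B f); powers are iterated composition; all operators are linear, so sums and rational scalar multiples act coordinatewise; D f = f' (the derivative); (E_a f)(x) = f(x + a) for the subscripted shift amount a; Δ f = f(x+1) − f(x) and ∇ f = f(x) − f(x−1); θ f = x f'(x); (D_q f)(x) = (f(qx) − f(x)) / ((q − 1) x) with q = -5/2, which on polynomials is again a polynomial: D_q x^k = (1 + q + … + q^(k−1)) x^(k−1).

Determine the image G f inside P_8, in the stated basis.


the image equals g(x) = 18x^8 - (54999/64)x^7 + (9877/128)x^6 - (1631/2)x^5 + (4455/2)x^4 - (29931/8)x^3 + (7743/2)x^2 - (4561/2)x + 1177/2

θ f = 16x^8 - (7/2)x^7 + 4x^4
D f = 16x^7 - (7/2)x^6 + 4x^3
∇ f = 16x^7 - (119/2)x^6 + (245/2)x^5 - (315/2)x^4 + (267/2)x^3 - (145/2)x^2 + (47/2)x - 7/2
(θ + D + ∇) f = 16x^8 + (57/2)x^7 - 63x^6 + (245/2)x^5 - (307/2)x^4 + (275/2)x^3 - (145/2)x^2 + (47/2)x - 7/2
E_{-2} f = 2x^8 - (65/2)x^7 + 231x^6 - 938x^5 + 2381x^4 - 3872x^3 + 3944x^2 - 2304x + 592
D_q f = -(55767/64)x^7 - (11179/128)x^6 - (87/8)x^3
D f = 16x^7 - (7/2)x^6 + 4x^3
(E_{-2} + D_q + D) f = 2x^8 - (56823/64)x^7 + (17941/128)x^6 - 938x^5 + 2381x^4 - (31031/8)x^3 + 3944x^2 - 2304x + 592
((θ + D + ∇) + (E_{-2} + D_q + D)) f = 18x^8 - (54999/64)x^7 + (9877/128)x^6 - (1631/2)x^5 + (4455/2)x^4 - (29931/8)x^3 + (7743/2)x^2 - (4561/2)x + 1177/2


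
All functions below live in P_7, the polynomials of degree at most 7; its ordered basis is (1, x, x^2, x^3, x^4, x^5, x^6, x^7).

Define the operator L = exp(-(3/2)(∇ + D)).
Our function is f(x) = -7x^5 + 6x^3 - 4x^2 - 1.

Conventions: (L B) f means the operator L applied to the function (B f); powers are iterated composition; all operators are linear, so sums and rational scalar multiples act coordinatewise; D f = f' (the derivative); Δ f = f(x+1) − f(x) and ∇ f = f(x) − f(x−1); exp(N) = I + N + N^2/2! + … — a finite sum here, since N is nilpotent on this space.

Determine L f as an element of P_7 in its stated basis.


order-1 term: 105x^4 - 105x^3 + 51x^2 - (3/2)x - 9/2
order-2 term: -630x^3 + 945x^2 - (2817/4)x + 198
order-3 term: 1890x^2 - 2835x + 5967/4
order-4 term: -2835x + 2835
order-5 term: 1701
the series for exp(-(3/2)(∇ + D)) f terminates at order 5
exp(-(3/2)(∇ + D)) f = -7x^5 + 105x^4 - 729x^3 + 2882x^2 - (25503/4)x + 24881/4

g(x) = -7x^5 + 105x^4 - 729x^3 + 2882x^2 - (25503/4)x + 24881/4


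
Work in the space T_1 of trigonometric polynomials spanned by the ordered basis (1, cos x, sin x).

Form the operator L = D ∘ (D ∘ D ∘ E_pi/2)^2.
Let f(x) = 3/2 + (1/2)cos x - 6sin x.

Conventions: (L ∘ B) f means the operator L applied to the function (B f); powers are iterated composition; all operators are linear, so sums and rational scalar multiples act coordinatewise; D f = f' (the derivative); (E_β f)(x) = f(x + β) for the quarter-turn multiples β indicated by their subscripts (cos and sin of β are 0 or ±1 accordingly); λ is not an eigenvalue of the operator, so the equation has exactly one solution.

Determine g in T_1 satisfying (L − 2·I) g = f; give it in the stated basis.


the result is g(x) = -3/4 - (7/5)cos x + (23/10)sin x

write g with unknown coordinates in the stated basis and equate coefficients in (L − 2·I) g = f
solving from the highest basis element down gives g = -3/4 - (7/5)cos x + (23/10)sin x
check: L g = -(23/10)cos x - (7/5)sin x
so L g − 2·g = 3/2 + (1/2)cos x - 6sin x = f ✓


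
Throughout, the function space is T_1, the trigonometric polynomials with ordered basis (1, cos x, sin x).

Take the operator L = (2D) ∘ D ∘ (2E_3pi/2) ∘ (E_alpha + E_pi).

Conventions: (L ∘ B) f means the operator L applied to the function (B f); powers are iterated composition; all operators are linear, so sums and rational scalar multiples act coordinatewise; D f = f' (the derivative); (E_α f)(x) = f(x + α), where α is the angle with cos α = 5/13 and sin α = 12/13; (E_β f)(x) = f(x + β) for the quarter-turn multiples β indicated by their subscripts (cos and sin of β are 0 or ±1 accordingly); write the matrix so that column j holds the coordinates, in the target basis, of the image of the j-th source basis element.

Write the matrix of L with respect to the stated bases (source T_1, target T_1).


image of 1: 0
image of cos x: -(48/13)cos x + (32/13)sin x
image of sin x: -(32/13)cos x - (48/13)sin x
each image's coordinates form column j of the matrix

the matrix is [[0, 0, 0]; [0, -48/13, -32/13]; [0, 32/13, -48/13]] (rows listed top to bottom)


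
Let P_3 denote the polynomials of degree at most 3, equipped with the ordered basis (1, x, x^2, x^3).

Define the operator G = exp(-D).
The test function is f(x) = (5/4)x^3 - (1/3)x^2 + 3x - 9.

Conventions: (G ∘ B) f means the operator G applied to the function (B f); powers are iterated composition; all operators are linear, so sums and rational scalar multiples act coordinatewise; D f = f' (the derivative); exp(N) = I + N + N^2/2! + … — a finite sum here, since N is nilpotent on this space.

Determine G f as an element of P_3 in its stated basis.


order-1 term: -(15/4)x^2 + (2/3)x - 3
order-2 term: (15/4)x - 1/3
order-3 term: -5/4
the series for exp(-D) f terminates at order 3
exp(-D) f = (5/4)x^3 - (49/12)x^2 + (89/12)x - 163/12

the image equals g(x) = (5/4)x^3 - (49/12)x^2 + (89/12)x - 163/12


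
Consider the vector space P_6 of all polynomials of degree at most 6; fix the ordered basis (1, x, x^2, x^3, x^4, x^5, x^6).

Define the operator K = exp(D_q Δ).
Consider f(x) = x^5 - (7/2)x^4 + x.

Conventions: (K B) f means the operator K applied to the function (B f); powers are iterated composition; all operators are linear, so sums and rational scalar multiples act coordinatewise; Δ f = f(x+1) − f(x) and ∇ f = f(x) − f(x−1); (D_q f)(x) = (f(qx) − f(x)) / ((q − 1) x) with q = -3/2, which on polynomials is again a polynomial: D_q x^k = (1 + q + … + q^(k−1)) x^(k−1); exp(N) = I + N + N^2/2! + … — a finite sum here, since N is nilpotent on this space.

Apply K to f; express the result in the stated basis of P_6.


order-1 term: -(65/8)x^3 - 7x^2 + (11/2)x - 9
order-2 term: (195/32)x - 307/16
the series for exp(D_q Δ) f terminates at order 2
exp(D_q Δ) f = x^5 - (7/2)x^4 - (65/8)x^3 - 7x^2 + (403/32)x - 451/16

the result is g(x) = x^5 - (7/2)x^4 - (65/8)x^3 - 7x^2 + (403/32)x - 451/16


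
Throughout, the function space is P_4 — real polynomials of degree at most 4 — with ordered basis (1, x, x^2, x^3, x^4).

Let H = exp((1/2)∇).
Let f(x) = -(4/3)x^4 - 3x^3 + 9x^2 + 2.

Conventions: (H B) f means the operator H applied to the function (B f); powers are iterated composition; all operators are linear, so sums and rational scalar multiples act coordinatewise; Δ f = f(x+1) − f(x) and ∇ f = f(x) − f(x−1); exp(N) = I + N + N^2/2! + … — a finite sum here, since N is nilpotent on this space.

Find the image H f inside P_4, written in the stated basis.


order-1 term: -(8/3)x^3 - (1/2)x^2 + (65/6)x - 16/3
order-2 term: -2x^2 + (7/4)x + 13/6
order-3 term: -(2/3)x + 5/8
order-4 term: -1/12
the series for exp((1/2)∇) f terminates at order 4
exp((1/2)∇) f = -(4/3)x^4 - (17/3)x^3 + (13/2)x^2 + (143/12)x - 5/8

g(x) = -(4/3)x^4 - (17/3)x^3 + (13/2)x^2 + (143/12)x - 5/8


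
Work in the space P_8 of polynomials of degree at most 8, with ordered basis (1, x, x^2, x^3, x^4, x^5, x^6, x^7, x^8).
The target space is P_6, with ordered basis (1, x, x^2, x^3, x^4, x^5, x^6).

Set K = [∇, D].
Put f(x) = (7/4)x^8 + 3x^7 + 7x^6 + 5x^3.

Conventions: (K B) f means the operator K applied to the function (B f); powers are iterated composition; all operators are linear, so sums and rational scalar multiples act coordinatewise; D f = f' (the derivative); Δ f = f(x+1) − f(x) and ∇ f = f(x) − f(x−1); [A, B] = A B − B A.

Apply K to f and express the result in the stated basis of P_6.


D f = 14x^7 + 21x^6 + 42x^5 + 15x^2
∇ D f = 98x^6 - 168x^5 + 385x^4 - 490x^3 + 399x^2 - 152x + 20
∇ f = 14x^7 - 28x^6 + 77x^5 - (245/2)x^4 + 133x^3 - 76x^2 + 20x - 3/4
D ∇ f = 98x^6 - 168x^5 + 385x^4 - 490x^3 + 399x^2 - 152x + 20
[∇, D] f = 0

the result is g(x) = 0


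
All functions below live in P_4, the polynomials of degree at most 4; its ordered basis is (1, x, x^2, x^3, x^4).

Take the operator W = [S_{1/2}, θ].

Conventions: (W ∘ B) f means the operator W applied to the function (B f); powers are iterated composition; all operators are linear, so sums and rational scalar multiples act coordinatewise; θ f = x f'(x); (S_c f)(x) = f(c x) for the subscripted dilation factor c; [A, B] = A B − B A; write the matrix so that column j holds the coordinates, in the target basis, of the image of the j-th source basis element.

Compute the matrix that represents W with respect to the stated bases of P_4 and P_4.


image of 1: 0
image of x: 0
image of x^2: 0
image of x^3: 0
image of x^4: 0
each image's coordinates form column j of the matrix

the matrix is [[0, 0, 0, 0, 0]; [0, 0, 0, 0, 0]; [0, 0, 0, 0, 0]; [0, 0, 0, 0, 0]; [0, 0, 0, 0, 0]] (rows listed top to bottom)


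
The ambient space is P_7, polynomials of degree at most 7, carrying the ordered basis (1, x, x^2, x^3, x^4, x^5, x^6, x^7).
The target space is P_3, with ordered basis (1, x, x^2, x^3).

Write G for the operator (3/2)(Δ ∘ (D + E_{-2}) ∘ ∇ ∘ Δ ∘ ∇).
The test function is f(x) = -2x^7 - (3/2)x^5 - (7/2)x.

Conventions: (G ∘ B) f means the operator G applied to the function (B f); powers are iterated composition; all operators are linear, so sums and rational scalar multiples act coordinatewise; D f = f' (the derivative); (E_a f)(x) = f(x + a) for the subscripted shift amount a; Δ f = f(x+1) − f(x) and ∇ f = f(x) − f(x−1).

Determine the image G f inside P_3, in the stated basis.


∇ f = -14x^6 + 42x^5 - (155/2)x^4 + 85x^3 - 57x^2 + (43/2)x - 7
Δ ∇ f = -84x^5 - 170x^3 - 43x
∇ (Δ ∘ ∇) f = -420x^4 + 840x^3 - 1350x^2 + 930x - 297
D ∇ (Δ ∘ ∇) f = -1680x^3 + 2520x^2 - 2700x + 930
E_{-2} ∇ (Δ ∘ ∇) f = -420x^4 + 4200x^3 - 16470x^2 + 29850x - 20997
(D + E_{-2}) ∇ (Δ ∘ ∇) f = -420x^4 + 2520x^3 - 13950x^2 + 27150x - 20067
Δ ((D + E_{-2}) ∘ ∇ ∘ Δ ∘ ∇) f = -1680x^3 + 5040x^2 - 22020x + 15300
((3/2)(Δ ∘ (D + E_{-2}) ∘ ∇ ∘ Δ ∘ ∇)) f = -2520x^3 + 7560x^2 - 33030x + 22950

g(x) = -2520x^3 + 7560x^2 - 33030x + 22950


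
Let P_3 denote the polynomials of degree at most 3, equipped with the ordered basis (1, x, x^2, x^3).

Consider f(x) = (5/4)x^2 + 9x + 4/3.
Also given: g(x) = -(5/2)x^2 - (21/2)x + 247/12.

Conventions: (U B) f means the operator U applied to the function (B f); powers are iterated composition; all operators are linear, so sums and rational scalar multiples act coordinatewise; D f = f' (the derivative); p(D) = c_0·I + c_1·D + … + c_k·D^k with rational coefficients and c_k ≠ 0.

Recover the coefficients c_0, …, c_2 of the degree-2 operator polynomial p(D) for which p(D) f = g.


c_0 = -2, c_1 = 3, c_2 = -3/2

D^0 f = (5/4)x^2 + 9x + 4/3
D^1 f = (5/2)x + 9
D^2 f = 5/2
matching coefficients of g against c_0 f + c_1 Df + … from the top degree down determines the c_i
solution: c_0 = -2, c_1 = 3, c_2 = -3/2


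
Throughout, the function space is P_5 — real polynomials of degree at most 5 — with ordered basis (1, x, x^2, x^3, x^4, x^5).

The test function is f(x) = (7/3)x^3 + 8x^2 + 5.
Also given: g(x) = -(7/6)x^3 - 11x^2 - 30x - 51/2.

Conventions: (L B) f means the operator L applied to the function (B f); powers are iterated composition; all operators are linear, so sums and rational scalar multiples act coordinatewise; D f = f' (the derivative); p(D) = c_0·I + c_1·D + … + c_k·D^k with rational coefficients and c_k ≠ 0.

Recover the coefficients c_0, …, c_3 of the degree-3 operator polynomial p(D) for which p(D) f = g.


D^0 f = (7/3)x^3 + 8x^2 + 5
D^1 f = 7x^2 + 16x
D^2 f = 14x + 16
D^3 f = 14
matching coefficients of g against c_0 f + c_1 Df + … from the top degree down determines the c_i
solution: c_0 = -1/2, c_1 = -1, c_2 = -1, c_3 = -1/2

p(D) = -(1/2)·I − D − D^2 − (1/2)·D^3, i.e. c_0 = -1/2, c_1 = -1, c_2 = -1, c_3 = -1/2


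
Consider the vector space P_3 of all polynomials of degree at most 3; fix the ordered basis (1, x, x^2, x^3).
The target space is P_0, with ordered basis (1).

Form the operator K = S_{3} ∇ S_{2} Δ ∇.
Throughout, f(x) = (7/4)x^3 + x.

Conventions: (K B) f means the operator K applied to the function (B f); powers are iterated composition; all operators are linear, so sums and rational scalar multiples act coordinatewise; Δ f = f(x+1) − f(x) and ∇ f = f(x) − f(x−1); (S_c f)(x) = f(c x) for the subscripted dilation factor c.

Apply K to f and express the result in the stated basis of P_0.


the result is g(x) = 21

∇ f = (21/4)x^2 - (21/4)x + 11/4
Δ ∇ f = (21/2)x
S_{2} (Δ ∇) f = 21x
∇ S_{2} (Δ ∇) f = 21
S_{3} (∇ S_{2}) (Δ ∇) f = 21


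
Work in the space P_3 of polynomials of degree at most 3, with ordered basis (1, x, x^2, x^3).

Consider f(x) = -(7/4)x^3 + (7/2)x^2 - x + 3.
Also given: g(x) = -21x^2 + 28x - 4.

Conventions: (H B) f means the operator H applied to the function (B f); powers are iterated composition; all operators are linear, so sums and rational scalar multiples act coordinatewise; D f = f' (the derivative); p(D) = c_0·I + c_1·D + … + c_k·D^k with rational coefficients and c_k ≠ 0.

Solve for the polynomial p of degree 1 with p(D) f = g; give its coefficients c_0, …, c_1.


p(D) = 4·D, i.e. c_0 = 0, c_1 = 4

D^0 f = -(7/4)x^3 + (7/2)x^2 - x + 3
D^1 f = -(21/4)x^2 + 7x - 1
matching coefficients of g against c_0 f + c_1 Df + … from the top degree down determines the c_i
solution: c_0 = 0, c_1 = 4


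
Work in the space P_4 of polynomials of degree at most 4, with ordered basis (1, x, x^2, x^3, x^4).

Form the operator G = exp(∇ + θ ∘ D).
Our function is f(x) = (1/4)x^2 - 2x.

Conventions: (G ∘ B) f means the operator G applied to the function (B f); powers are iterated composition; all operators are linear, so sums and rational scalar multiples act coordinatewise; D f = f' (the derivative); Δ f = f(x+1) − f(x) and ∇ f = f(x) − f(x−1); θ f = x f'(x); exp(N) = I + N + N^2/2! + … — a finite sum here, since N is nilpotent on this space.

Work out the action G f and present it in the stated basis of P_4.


g(x) = (1/4)x^2 - x - 7/4

order-1 term: x - 9/4
order-2 term: 1/2
the series for exp(∇ + θ ∘ D) f terminates at order 2
exp(∇ + θ ∘ D) f = (1/4)x^2 - x - 7/4


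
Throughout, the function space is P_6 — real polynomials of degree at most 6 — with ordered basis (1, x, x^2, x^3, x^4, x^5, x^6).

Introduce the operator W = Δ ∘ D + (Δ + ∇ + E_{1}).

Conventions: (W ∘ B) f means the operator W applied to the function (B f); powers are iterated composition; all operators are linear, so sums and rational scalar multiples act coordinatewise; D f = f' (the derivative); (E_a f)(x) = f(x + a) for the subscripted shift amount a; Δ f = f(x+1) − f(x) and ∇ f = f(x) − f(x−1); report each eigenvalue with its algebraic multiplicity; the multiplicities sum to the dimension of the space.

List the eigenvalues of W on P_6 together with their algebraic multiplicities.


image of 1: 1
image of x: x + 3
image of x^2: x^2 + 6x + 3
image of x^3: x^3 + 9x^2 + 9x + 6
image of x^4: x^4 + 12x^3 + 18x^2 + 24x + 5
image of x^5: x^5 + 15x^4 + 30x^3 + 60x^2 + 25x + 8
image of x^6: x^6 + 18x^5 + 45x^4 + 120x^3 + 75x^2 + 48x + 7
the matrix is upper triangular; its diagonal is (1, 1, 1, 1, 1, 1, 1)
for a triangular matrix the eigenvalues are the diagonal entries, with algebraic multiplicity their repetition count

λ = 1 (multiplicity 7)


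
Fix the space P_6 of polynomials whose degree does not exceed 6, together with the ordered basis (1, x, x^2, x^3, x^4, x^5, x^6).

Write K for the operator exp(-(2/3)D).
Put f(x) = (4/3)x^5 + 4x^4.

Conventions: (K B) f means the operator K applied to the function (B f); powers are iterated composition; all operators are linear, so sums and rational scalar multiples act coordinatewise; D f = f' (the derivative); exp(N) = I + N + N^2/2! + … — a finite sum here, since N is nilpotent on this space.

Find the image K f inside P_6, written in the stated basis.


order-1 term: -(40/9)x^4 - (32/3)x^3
order-2 term: (160/27)x^3 + (32/3)x^2
order-3 term: -(320/81)x^2 - (128/27)x
order-4 term: (320/243)x + 64/81
order-5 term: -128/729
the series for exp(-(2/3)D) f terminates at order 5
exp(-(2/3)D) f = (4/3)x^5 - (4/9)x^4 - (128/27)x^3 + (544/81)x^2 - (832/243)x + 448/729

the image equals g(x) = (4/3)x^5 - (4/9)x^4 - (128/27)x^3 + (544/81)x^2 - (832/243)x + 448/729


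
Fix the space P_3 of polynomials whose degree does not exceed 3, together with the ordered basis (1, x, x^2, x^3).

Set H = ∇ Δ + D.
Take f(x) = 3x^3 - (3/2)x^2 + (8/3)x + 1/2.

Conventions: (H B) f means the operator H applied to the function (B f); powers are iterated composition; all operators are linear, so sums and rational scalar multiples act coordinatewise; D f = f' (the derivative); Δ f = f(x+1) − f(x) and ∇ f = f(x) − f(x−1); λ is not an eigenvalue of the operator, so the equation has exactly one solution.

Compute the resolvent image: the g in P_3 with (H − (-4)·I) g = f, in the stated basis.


the image equals g(x) = (3/4)x^3 - (15/16)x^2 + (1/96)x + 227/384

write g with unknown coordinates in the stated basis and equate coefficients in (H − (-4)·I) g = f
solving from the highest basis element down gives g = (3/4)x^3 - (15/16)x^2 + (1/96)x + 227/384
check: H g = (9/4)x^2 + (21/8)x - 179/96
so H g − (-4)·g = 3x^3 - (3/2)x^2 + (8/3)x + 1/2 = f ✓


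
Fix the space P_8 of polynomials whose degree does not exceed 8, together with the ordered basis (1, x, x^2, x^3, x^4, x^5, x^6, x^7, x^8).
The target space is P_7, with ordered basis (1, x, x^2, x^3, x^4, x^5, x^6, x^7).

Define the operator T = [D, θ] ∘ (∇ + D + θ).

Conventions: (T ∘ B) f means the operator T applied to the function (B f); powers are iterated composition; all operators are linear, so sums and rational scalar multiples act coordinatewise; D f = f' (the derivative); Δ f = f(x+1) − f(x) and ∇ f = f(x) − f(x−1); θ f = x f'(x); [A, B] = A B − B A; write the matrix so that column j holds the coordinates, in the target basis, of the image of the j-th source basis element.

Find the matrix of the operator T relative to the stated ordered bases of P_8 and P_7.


image of 1: 0
image of x: 1
image of x^2: 4x + 4
image of x^3: 9x^2 + 12x - 3
image of x^4: 16x^3 + 24x^2 - 12x + 4
image of x^5: 25x^4 + 40x^3 - 30x^2 + 20x - 5
image of x^6: 36x^5 + 60x^4 - 60x^3 + 60x^2 - 30x + 6
image of x^7: 49x^6 + 84x^5 - 105x^4 + 140x^3 - 105x^2 + 42x - 7
image of x^8: 64x^7 + 112x^6 - 168x^5 + 280x^4 - 280x^3 + 168x^2 - 56x + 8
each image's coordinates form column j of the matrix

the matrix is [[0, 1, 4, -3, 4, -5, 6, -7, 8]; [0, 0, 4, 12, -12, 20, -30, 42, -56]; [0, 0, 0, 9, 24, -30, 60, -105, 168]; [0, 0, 0, 0, 16, 40, -60, 140, -280]; [0, 0, 0, 0, 0, 25, 60, -105, 280]; [0, 0, 0, 0, 0, 0, 36, 84, -168]; [0, 0, 0, 0, 0, 0, 0, 49, 112]; [0, 0, 0, 0, 0, 0, 0, 0, 64]] (rows listed top to bottom)
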